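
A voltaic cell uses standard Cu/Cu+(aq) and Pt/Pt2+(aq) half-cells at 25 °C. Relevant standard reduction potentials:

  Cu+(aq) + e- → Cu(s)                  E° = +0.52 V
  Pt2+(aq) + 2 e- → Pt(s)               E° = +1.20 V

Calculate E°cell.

Of the two couples in this cell, the one with the more positive reduction potential is reduced at the cathode: here that is Pt²⁺/Pt (+1.20 V); Cu⁺/Cu (+0.52 V) is the anode.
E°cell = E°(cathode) − E°(anode) = +1.20 − (+0.52) = +0.68 V.

+0.68 V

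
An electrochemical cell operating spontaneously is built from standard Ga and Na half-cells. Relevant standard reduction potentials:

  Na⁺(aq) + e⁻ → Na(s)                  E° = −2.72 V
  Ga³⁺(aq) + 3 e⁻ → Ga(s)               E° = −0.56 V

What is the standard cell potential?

+2.16 V

The Ga³⁺/Ga couple has the higher E°, so Ga ion is reduced (cathode) and Na is oxidized (anode).
E°cell = E°(cathode) − E°(anode) = −0.56 − (−2.72) = +2.16 V.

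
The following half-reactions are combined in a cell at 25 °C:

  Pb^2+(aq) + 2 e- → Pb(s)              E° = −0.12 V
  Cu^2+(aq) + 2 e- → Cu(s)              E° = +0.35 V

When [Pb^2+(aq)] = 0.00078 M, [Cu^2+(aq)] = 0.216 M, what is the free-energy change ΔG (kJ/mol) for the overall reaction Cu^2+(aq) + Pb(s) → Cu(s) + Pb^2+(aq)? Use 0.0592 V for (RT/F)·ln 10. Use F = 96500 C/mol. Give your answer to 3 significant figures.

−105 kJ/mol

The standard cell potential is +0.35 − (−0.12) = +0.47 V, with n = 2 electrons in the balanced equation.
The reaction quotient is [Pb^2+(aq)] / [Cu^2+(aq)] = 0.00361; by Nernst, E = +0.47 − (0.0592/2)(−2.442) = +0.5423 V.
ΔG = −nFE = −(2)(96500)(+0.5423) J/mol = −105 kJ/mol.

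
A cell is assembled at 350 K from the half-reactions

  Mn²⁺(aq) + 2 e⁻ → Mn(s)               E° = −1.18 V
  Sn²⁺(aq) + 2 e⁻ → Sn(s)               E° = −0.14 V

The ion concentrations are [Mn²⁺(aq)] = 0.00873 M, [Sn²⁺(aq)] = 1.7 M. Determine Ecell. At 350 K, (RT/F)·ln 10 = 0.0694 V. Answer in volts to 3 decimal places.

The Sn²⁺/Sn couple has the more positive E°, so it is the cathode; Mn²⁺/Mn is the anode.
The standard potential is −0.14 − (−1.18) = +1.04 V and the balanced reaction transfers n = 2 electrons.
The balanced reaction is Sn²⁺(aq) + Mn(s) → Sn(s) + Mn²⁺(aq), so Q = [Mn²⁺(aq)] / [Sn²⁺(aq)] = 0.00514 and log Q = −2.289.
By the Nernst equation, E = +1.04 − (0.0694/2)·(−2.289) = +1.119 V.

+1.119 V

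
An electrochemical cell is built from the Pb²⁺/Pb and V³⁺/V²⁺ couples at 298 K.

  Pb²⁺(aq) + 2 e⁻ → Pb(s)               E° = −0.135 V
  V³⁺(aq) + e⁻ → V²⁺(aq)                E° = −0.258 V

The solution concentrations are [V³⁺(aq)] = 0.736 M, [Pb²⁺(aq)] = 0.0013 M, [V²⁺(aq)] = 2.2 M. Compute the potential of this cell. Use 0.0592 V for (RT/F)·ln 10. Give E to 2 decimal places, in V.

The Pb²⁺/Pb couple has the more positive E°, so it is the cathode; V³⁺/V²⁺ is the anode.
The standard potential is −0.135 − (−0.258) = +0.123 V and the balanced reaction transfers n = 2 electrons.
For the overall reaction Pb²⁺(aq) + 2 V²⁺(aq) → Pb(s) + 2 V³⁺(aq), Q = [V³⁺(aq)]^2 / ([Pb²⁺(aq)]·[V²⁺(aq)]^2) = 86.1, giving log Q = 1.935.
E = E° − (0.0592/n)·log Q = +0.123 − (0.0592/2)(1.935) = +0.07 V.

+0.07 V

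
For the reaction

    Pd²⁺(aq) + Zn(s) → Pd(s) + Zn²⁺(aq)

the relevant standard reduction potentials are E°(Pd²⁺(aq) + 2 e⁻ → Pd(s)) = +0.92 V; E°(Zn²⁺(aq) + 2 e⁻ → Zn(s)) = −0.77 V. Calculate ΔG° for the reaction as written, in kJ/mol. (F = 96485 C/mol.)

In the reaction as written Pd²⁺(aq) is reduced, so the Pd²⁺/Pd couple is the cathode and Zn²⁺/Zn is the anode.
E°cell = +0.92 − (−0.77) = +1.69 V; balancing electrons gives n = 2.
ΔG° = −nFE°cell = −(2)(96485)(+1.69) J/mol = −326 kJ/mol.

−326 kJ/mol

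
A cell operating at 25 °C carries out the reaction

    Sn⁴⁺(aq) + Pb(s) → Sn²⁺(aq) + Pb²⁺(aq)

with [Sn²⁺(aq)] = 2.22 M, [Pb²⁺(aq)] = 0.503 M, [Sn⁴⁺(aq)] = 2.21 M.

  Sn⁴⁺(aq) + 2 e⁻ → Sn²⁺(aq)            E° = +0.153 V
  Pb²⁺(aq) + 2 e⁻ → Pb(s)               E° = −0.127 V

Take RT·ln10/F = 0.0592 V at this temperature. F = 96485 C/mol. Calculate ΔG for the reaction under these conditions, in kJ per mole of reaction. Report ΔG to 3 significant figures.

The standard cell potential is +0.153 − (−0.127) = +0.280 V, with n = 2 electrons in the balanced equation.
The reaction quotient is ([Sn²⁺(aq)]·[Pb²⁺(aq)]) / [Sn⁴⁺(aq)] = 0.505; by Nernst, E = +0.280 − (0.0592/2)(−0.296) = +0.2888 V.
ΔG = −nFE = −(2)(96485)(+0.2888) J/mol = −55.7 kJ/mol.

−55.7 kJ/mol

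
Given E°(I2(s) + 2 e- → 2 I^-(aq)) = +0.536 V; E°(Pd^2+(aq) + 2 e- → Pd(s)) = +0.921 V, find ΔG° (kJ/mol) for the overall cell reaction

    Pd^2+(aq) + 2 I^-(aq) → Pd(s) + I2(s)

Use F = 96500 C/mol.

−74.3 kJ/mol

In the reaction as written Pd^2+(aq) is reduced, so the Pd²⁺/Pd couple is the cathode and I₂/I⁻ is the anode.
E°cell = +0.921 − (+0.536) = +0.385 V; balancing electrons gives n = 2.
ΔG° = −nFE°cell = −(2)(96500)(+0.385) J/mol = −74.3 kJ/mol.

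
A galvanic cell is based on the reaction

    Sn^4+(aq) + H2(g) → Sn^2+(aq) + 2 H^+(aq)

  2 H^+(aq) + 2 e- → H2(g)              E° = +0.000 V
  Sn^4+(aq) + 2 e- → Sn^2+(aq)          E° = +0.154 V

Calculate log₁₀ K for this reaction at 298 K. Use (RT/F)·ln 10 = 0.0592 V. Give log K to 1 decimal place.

log K = 5.2

The Sn⁴⁺/Sn²⁺ couple is reduced (cathode); E°cell = +0.154 − (+0.000) = +0.154 V with n = 2.
At equilibrium E = 0, so log K = nE°cell / 0.0592 = (2)(+0.154) / 0.0592 = 5.2.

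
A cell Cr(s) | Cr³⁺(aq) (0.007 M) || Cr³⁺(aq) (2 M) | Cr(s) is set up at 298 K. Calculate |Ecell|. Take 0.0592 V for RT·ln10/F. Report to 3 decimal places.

For a concentration cell E°cell = 0, since both electrodes use the same couple.
The compartment with the higher Cr³⁺(aq) concentration (2 M) acts as the cathode; ions are reduced there and produced at the dilute (0.007 M) anode.
With n = 3, Ecell = −(0.0592/3)·log([dilute]/[conc]) = −(0.0592/3)·log(0.007/2) = +0.048 V.

0.048 V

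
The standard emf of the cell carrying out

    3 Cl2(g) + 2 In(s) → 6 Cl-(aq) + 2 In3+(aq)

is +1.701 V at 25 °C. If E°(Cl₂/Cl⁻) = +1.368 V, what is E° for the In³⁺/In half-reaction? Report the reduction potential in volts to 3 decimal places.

In the reaction as written the Cl₂/Cl⁻ couple is reduced (cathode) and In³⁺/In is oxidized (anode), so E°cell = E°(Cl₂/Cl⁻) − E°(In³⁺/In).
E°(In³⁺/In) = E°(cathode) − E°cell = +1.368 − (+1.701) = −0.333 V.

−0.333 V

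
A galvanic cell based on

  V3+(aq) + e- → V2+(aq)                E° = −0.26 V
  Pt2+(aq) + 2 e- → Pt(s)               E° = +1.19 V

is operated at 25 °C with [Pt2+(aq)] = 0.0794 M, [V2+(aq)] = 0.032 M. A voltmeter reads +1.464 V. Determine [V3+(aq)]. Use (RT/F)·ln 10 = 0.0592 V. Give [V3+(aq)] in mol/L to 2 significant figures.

The Pt²⁺/Pt couple has the larger reduction potential, so it is the cathode: E°cell = +1.19 − (−0.26) = +1.45 V and n = 2.
Since E = E° − (0.0592/n)·log Q, log Q = n(E° − E)/0.0592 = −0.473.
Balancing electrons gives Pt2+(aq) + 2 V2+(aq) → Pt(s) + 2 V3+(aq); thus Q = [V3+(aq)]^2 / ([Pt2+(aq)]·[V2+(aq)]^2).
Solving for the unknown gives log [V3+(aq)] = −2.281, so [V3+(aq)] ≈ 0.0052 M.

0.0052 M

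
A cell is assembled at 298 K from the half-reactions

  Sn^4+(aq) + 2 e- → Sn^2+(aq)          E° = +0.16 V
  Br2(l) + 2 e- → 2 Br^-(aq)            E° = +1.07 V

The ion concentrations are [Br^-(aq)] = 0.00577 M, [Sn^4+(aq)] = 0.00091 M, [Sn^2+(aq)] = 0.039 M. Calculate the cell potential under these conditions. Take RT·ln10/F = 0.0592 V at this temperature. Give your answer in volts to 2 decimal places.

The Br₂/Br⁻ couple has the more positive E°, so it is the cathode; Sn⁴⁺/Sn²⁺ is the anode.
E°cell = E°cat − E°an = +1.07 − (+0.16) = +0.91 V; n = 2.
Balancing gives Br2(l) + Sn^2+(aq) → 2 Br^-(aq) + Sn^4+(aq); hence Q = ([Br^-(aq)]^2·[Sn^4+(aq)]) / [Sn^2+(aq)] = 7.77×10^−7 (log Q = −6.110).
E = E° − (0.0592/n)·log Q = +0.91 − (0.0592/2)(−6.110) = +1.09 V.

+1.09 V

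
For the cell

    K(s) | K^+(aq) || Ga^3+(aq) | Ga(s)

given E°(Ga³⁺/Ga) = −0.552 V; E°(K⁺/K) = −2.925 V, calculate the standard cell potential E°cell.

By convention the left-hand electrode in cell notation is the anode (oxidation) and the right-hand electrode is the cathode (reduction).
E°cell = E°(right) − E°(left) = −0.552 − (−2.925) = +2.373 V.

+2.373 V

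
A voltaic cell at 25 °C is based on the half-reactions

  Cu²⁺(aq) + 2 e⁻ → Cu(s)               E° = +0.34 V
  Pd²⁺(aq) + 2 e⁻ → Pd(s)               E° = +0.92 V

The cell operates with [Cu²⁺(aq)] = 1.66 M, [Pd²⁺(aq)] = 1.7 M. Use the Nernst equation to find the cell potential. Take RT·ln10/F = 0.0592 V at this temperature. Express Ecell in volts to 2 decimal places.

+0.58 V

Pd²⁺/Pd is reduced (cathode, E° = +0.92 V) and Cu²⁺/Cu is oxidized (anode).
E°cell = +0.92 − (+0.34) = +0.58 V, with n = 2 electrons transferred.
The balanced reaction is Pd²⁺(aq) + Cu(s) → Pd(s) + Cu²⁺(aq), so Q = [Cu²⁺(aq)] / [Pd²⁺(aq)] = 0.976 and log Q = −0.010.
Applying E = E° − (RT ln10/nF)·log Q gives +0.58 − (0.0592/2)(−0.010) = +0.58 V.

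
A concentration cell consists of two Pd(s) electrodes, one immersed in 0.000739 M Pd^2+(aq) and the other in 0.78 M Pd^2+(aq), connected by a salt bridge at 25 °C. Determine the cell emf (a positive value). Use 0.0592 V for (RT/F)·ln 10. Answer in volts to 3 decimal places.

For a concentration cell E°cell = 0, since both electrodes use the same couple.
The compartment with the higher Pd^2+(aq) concentration (0.78 M) acts as the cathode; ions are reduced there and produced at the dilute (0.000739 M) anode.
With n = 2, Ecell = −(0.0592/2)·log([dilute]/[conc]) = −(0.0592/2)·log(0.000739/0.78) = +0.089 V.

0.089 V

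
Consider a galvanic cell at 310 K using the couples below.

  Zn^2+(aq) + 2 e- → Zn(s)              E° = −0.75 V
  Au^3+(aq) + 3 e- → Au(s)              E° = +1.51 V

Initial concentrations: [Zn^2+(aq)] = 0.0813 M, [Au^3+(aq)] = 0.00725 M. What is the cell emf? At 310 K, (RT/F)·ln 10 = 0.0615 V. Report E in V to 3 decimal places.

Au³⁺/Au is reduced (cathode, E° = +1.51 V) and Zn²⁺/Zn is oxidized (anode).
E°cell = E°cat − E°an = +1.51 − (−0.75) = +2.26 V; n = 6.
Balancing gives 2 Au^3+(aq) + 3 Zn(s) → 2 Au(s) + 3 Zn^2+(aq); hence Q = [Zn^2+(aq)]^3 / [Au^3+(aq)]^2 = 10.2 (log Q = 1.010).
By the Nernst equation, E = +2.26 − (0.0615/6)·(1.010) = +2.250 V.

+2.250 V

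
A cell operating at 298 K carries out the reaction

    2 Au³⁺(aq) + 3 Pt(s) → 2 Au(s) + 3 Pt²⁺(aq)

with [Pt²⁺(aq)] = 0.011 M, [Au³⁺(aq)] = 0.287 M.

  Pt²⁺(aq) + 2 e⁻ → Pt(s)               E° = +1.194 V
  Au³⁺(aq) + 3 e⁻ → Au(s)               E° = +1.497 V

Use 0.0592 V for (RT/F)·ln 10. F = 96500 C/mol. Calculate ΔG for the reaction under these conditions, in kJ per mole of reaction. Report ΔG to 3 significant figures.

−203 kJ/mol

With Au³⁺/Au reduced at the cathode, E°cell = +1.497 − (+1.194) = +0.303 V and n = 6.
Here Q = [Pt²⁺(aq)]^3 / [Au³⁺(aq)]^2 = 1.62×10^−5 (log Q = −4.792), giving E = +0.303 − (0.0592/6)·(−4.792) = +0.3503 V.
ΔG = −nFE = −(6)(96500)(+0.3503) J/mol = −203 kJ/mol.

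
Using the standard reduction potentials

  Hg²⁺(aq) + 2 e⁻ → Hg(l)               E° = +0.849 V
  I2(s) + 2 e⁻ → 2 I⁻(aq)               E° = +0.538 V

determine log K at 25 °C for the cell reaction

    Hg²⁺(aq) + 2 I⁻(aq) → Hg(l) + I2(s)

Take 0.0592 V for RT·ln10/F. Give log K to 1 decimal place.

log K = 10.5

The Hg²⁺/Hg couple is reduced (cathode); E°cell = +0.849 − (+0.538) = +0.311 V with n = 2.
At equilibrium E = 0, so log K = nE°cell / 0.0592 = (2)(+0.311) / 0.0592 = 10.5.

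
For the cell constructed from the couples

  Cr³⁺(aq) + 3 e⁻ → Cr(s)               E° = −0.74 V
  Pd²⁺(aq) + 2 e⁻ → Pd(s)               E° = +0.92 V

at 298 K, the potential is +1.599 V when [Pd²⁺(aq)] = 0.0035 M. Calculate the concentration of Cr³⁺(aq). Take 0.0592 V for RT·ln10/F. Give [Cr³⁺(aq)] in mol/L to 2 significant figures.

The Pd²⁺/Pd couple has the larger reduction potential, so it is the cathode: E°cell = +0.92 − (−0.74) = +1.66 V and n = 6.
Since E = E° − (0.0592/n)·log Q, log Q = n(E° − E)/0.0592 = 6.182.
Balancing electrons gives 3 Pd²⁺(aq) + 2 Cr(s) → 3 Pd(s) + 2 Cr³⁺(aq); thus Q = [Cr³⁺(aq)]^2 / [Pd²⁺(aq)]^3.
Solving for the unknown gives log [Cr³⁺(aq)] = −0.593, so [Cr³⁺(aq)] ≈ 0.26 M.

0.26 M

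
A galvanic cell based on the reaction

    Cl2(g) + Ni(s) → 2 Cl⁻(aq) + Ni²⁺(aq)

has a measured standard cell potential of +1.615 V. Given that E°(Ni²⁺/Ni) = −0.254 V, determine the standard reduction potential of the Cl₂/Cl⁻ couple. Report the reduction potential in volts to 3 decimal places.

+1.361 V

In the reaction as written the Cl₂/Cl⁻ couple is reduced (cathode) and Ni²⁺/Ni is oxidized (anode), so E°cell = E°(Cl₂/Cl⁻) − E°(Ni²⁺/Ni).
E°(Cl₂/Cl⁻) = E°cell + E°(anode) = +1.615 + (−0.254) = +1.361 V.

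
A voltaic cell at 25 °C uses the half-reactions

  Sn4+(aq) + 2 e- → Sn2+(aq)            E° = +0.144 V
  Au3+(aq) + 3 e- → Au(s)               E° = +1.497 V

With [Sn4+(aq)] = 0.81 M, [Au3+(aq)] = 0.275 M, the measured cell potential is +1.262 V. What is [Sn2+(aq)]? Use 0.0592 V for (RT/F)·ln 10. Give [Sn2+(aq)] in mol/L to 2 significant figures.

0.0016 M

With Au³⁺/Au at the cathode and Sn⁴⁺/Sn²⁺ at the anode, E°cell = +1.497 − (+0.144) = +1.353 V (n = 6).
Rearranging E = E° − (0.0592/n)·log Q gives log Q = 6(+1.353 − (+1.262))/0.0592 = 9.223.
For 2 Au3+(aq) + 3 Sn2+(aq) → 2 Au(s) + 3 Sn4+(aq), the reaction quotient is Q = [Sn4+(aq)]^3 / ([Au3+(aq)]^2·[Sn2+(aq)]^3).
Solving for the unknown gives log [Sn2+(aq)] = −2.792, so [Sn2+(aq)] ≈ 0.0016 M.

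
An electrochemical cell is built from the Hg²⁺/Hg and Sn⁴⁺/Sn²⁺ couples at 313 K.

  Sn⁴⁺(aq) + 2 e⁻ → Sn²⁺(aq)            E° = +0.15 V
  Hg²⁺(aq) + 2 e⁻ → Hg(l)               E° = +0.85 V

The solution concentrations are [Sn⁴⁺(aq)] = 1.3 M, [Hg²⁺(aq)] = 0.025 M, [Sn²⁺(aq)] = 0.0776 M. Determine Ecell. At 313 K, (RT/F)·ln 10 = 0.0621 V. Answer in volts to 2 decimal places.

Since E°(Hg²⁺/Hg) > E°(Sn⁴⁺/Sn²⁺), Hg²⁺/Hg serves as the cathode.
E°cell = E°cat − E°an = +0.85 − (+0.15) = +0.70 V; n = 2.
For the overall reaction Hg²⁺(aq) + Sn²⁺(aq) → Hg(l) + Sn⁴⁺(aq), Q = [Sn⁴⁺(aq)] / ([Hg²⁺(aq)]·[Sn²⁺(aq)]) = 670, giving log Q = 2.826.
E = E° − (0.0621/n)·log Q = +0.70 − (0.0621/2)(2.826) = +0.61 V.

+0.61 V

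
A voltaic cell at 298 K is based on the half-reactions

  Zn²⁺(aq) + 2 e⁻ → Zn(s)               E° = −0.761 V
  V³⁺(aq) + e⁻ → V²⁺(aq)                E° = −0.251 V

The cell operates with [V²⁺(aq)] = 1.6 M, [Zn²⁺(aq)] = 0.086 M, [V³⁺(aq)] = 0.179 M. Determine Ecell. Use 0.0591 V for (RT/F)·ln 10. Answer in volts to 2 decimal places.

+0.49 V

V³⁺/V²⁺ is reduced (cathode, E° = −0.251 V) and Zn²⁺/Zn is oxidized (anode).
E°cell = E°cat − E°an = −0.251 − (−0.761) = +0.510 V; n = 2.
The balanced reaction is 2 V³⁺(aq) + Zn(s) → 2 V²⁺(aq) + Zn²⁺(aq), so Q = ([V²⁺(aq)]^2·[Zn²⁺(aq)]) / [V³⁺(aq)]^2 = 6.87 and log Q = 0.837.
E = E° − (0.0591/n)·log Q = +0.510 − (0.0591/2)(0.837) = +0.49 V.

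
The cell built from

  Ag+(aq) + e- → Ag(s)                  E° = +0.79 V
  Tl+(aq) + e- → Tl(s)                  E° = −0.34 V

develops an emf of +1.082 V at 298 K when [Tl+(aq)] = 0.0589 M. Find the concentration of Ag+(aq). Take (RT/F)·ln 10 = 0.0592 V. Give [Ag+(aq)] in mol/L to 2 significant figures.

The Ag⁺/Ag couple has the larger reduction potential, so it is the cathode: E°cell = +0.79 − (−0.34) = +1.13 V and n = 1.
From the Nernst equation, log Q = n(E° − E)/0.0592 = 1·(+1.13 − (+1.082))/0.0592 = 0.811.
The balanced reaction is Ag+(aq) + Tl(s) → Ag(s) + Tl+(aq), so Q = [Tl+(aq)] / [Ag+(aq)].
Solving for the unknown gives log [Ag+(aq)] = −2.041, so [Ag+(aq)] ≈ 0.0091 M.

0.0091 M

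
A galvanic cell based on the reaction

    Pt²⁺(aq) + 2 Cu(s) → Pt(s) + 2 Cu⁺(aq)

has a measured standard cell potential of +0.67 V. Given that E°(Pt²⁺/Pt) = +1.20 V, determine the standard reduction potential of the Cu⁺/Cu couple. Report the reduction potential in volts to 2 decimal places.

In the reaction as written the Pt²⁺/Pt couple is reduced (cathode) and Cu⁺/Cu is oxidized (anode), so E°cell = E°(Pt²⁺/Pt) − E°(Cu⁺/Cu).
E°(Cu⁺/Cu) = E°(cathode) − E°cell = +1.20 − (+0.67) = +0.53 V.

+0.53 V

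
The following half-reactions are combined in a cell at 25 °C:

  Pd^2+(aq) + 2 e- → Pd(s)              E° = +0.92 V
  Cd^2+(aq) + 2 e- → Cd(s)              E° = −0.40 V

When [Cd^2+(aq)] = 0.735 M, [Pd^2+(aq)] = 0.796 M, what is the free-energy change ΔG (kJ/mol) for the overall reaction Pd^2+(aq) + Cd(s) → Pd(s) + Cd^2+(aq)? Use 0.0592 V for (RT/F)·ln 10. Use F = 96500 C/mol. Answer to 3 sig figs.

−255 kJ/mol

With Pd²⁺/Pd reduced at the cathode, E°cell = +0.92 − (−0.40) = +1.32 V and n = 2.
Here Q = [Cd^2+(aq)] / [Pd^2+(aq)] = 0.923 (log Q = −0.035), giving E = +1.32 − (0.0592/2)·(−0.035) = +1.3210 V.
Then ΔG = −nFE = −2 × 96500 × +1.3210 J/mol = −255 kJ/mol.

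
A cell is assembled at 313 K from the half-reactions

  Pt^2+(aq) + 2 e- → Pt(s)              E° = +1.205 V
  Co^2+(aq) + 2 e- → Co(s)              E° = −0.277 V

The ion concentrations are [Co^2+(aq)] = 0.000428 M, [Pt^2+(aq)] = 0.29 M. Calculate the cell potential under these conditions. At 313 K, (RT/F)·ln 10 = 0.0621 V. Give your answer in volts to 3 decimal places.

+1.570 V

The Pt²⁺/Pt couple has the more positive E°, so it is the cathode; Co²⁺/Co is the anode.
E°cell = +1.205 − (−0.277) = +1.482 V, with n = 2 electrons transferred.
The balanced reaction is Pt^2+(aq) + Co(s) → Pt(s) + Co^2+(aq), so Q = [Co^2+(aq)] / [Pt^2+(aq)] = 0.00148 and log Q = −2.831.
E = E° − (0.0621/n)·log Q = +1.482 − (0.0621/2)(−2.831) = +1.570 V.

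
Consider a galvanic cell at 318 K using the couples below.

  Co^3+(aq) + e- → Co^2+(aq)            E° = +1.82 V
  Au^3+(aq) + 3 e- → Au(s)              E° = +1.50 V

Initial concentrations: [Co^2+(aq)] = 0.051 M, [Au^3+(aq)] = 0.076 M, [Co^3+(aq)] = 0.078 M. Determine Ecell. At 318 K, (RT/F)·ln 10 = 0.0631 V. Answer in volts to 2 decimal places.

The Co³⁺/Co²⁺ couple has the more positive E°, so it is the cathode; Au³⁺/Au is the anode.
The standard potential is +1.82 − (+1.50) = +0.32 V and the balanced reaction transfers n = 3 electrons.
For the overall reaction 3 Co^3+(aq) + Au(s) → 3 Co^2+(aq) + Au^3+(aq), Q = ([Co^2+(aq)]^3·[Au^3+(aq)]) / [Co^3+(aq)]^3 = 0.0212, giving log Q = −1.673.
By the Nernst equation, E = +0.32 − (0.0631/3)·(−1.673) = +0.36 V.

+0.36 V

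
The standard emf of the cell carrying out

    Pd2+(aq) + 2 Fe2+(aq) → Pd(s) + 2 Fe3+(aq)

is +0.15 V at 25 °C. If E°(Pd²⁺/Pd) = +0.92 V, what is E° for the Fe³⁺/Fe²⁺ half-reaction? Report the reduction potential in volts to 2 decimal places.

In the reaction as written the Pd²⁺/Pd couple is reduced (cathode) and Fe³⁺/Fe²⁺ is oxidized (anode), so E°cell = E°(Pd²⁺/Pd) − E°(Fe³⁺/Fe²⁺).
E°(Fe³⁺/Fe²⁺) = E°(cathode) − E°cell = +0.92 − (+0.15) = +0.77 V.

+0.77 V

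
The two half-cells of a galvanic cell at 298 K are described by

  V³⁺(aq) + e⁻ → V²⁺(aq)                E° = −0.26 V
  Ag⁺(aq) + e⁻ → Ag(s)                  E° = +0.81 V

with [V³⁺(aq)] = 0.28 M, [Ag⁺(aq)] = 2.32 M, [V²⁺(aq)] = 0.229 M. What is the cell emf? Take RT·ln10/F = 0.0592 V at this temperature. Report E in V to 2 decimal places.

Since E°(Ag⁺/Ag) > E°(V³⁺/V²⁺), Ag⁺/Ag serves as the cathode.
E°cell = E°cat − E°an = +0.81 − (−0.26) = +1.07 V; n = 1.
The balanced reaction is Ag⁺(aq) + V²⁺(aq) → Ag(s) + V³⁺(aq), so Q = [V³⁺(aq)] / ([Ag⁺(aq)]·[V²⁺(aq)]) = 0.527 and log Q = −0.278.
E = E° − (0.0592/n)·log Q = +1.07 − (0.0592/1)(−0.278) = +1.09 V.

+1.09 V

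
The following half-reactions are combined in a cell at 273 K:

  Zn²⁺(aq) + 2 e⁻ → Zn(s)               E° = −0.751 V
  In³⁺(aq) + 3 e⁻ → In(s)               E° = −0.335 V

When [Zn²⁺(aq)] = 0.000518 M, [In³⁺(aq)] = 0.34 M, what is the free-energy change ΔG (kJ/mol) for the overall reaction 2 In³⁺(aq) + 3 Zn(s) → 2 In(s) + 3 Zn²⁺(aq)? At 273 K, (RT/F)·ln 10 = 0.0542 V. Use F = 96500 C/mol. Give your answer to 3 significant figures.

−288 kJ/mol

With In³⁺/In reduced at the cathode, E°cell = −0.335 − (−0.751) = +0.416 V and n = 6.
The reaction quotient is [Zn²⁺(aq)]^3 / [In³⁺(aq)]^2 = 1.2×10^−9; by Nernst, E = +0.416 − (0.0542/6)(−8.920) = +0.4966 V.
Then ΔG = −nFE = −6 × 96500 × +0.4966 J/mol = −288 kJ/mol.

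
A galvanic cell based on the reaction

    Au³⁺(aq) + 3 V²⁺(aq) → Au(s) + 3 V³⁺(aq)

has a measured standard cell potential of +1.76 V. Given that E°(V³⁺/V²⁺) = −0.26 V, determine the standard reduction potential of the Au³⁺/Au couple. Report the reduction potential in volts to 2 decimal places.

+1.50 V

In the reaction as written the Au³⁺/Au couple is reduced (cathode) and V³⁺/V²⁺ is oxidized (anode), so E°cell = E°(Au³⁺/Au) − E°(V³⁺/V²⁺).
E°(Au³⁺/Au) = E°cell + E°(anode) = +1.76 + (−0.26) = +1.50 V.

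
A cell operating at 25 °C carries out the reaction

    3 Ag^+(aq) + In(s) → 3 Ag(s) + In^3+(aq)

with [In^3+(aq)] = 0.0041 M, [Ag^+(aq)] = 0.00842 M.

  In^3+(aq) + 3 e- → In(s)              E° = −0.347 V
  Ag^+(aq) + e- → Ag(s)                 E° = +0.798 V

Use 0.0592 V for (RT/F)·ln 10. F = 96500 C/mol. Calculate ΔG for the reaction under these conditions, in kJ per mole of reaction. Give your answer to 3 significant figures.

With Ag⁺/Ag reduced at the cathode, E°cell = +0.798 − (−0.347) = +1.145 V and n = 3.
Q = [In^3+(aq)] / [Ag^+(aq)]^3 = 6.87×10^3, so log Q = 3.837 and E = +1.145 − (0.0592/3)(3.837) = +1.0693 V.
Then ΔG = −nFE = −3 × 96500 × +1.0693 J/mol = −310 kJ/mol.

−310 kJ/mol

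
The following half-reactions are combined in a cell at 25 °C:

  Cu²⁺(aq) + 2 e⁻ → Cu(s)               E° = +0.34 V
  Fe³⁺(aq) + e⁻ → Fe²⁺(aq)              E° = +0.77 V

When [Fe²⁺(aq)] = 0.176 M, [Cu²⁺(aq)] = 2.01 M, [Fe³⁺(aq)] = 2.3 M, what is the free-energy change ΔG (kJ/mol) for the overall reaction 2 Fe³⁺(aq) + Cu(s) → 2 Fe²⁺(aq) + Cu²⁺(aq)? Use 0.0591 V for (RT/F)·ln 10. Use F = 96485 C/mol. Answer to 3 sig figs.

E°cell = +0.77 − (+0.34) = +0.43 V; the balanced reaction transfers n = 2 electrons.
Q = ([Fe²⁺(aq)]^2·[Cu²⁺(aq)]) / [Fe³⁺(aq)]^2 = 0.0118, so log Q = −1.929 and E = +0.43 − (0.0591/2)(−1.929) = +0.4870 V.
ΔG = −nFE = −(2)(96485)(+0.4870) J/mol = −94.0 kJ/mol.

−94.0 kJ/mol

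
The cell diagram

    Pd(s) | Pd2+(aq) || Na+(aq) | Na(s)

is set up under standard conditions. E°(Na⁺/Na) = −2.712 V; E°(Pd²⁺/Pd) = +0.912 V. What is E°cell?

By convention the left-hand electrode in cell notation is the anode (oxidation) and the right-hand electrode is the cathode (reduction).
E°cell = E°(right) − E°(left) = −2.712 − (+0.912) = −3.624 V.
The negative sign shows that, as written, the cell would require an external voltage to drive the reaction.

−3.624 V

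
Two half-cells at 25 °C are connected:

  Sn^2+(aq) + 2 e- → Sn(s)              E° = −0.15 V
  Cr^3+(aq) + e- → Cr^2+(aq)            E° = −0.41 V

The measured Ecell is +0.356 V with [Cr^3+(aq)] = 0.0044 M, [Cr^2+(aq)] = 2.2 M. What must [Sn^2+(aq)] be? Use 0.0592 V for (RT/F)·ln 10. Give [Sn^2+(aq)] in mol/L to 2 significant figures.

With Sn²⁺/Sn at the cathode and Cr³⁺/Cr²⁺ at the anode, E°cell = −0.15 − (−0.41) = +0.26 V (n = 2).
Since E = E° − (0.0592/n)·log Q, log Q = n(E° − E)/0.0592 = −3.243.
Balancing electrons gives Sn^2+(aq) + 2 Cr^2+(aq) → Sn(s) + 2 Cr^3+(aq); thus Q = [Cr^3+(aq)]^2 / ([Sn^2+(aq)]·[Cr^2+(aq)]^2).
Isolating [Sn^2+(aq)] in Q = 10^{−3.243} yields log [Sn^2+(aq)] = −2.155, i.e. 0.0070 M.

0.0070 M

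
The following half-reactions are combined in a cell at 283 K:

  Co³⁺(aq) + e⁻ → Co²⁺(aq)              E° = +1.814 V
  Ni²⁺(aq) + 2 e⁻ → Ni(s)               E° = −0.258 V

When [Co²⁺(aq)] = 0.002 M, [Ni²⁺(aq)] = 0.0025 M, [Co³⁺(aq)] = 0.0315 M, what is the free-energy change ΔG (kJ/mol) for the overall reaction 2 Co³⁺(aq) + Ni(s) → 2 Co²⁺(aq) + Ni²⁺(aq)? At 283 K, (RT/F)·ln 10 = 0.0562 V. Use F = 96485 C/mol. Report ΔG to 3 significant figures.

E°cell = +1.814 − (−0.258) = +2.072 V; the balanced reaction transfers n = 2 electrons.
Here Q = ([Co²⁺(aq)]^2·[Ni²⁺(aq)]) / [Co³⁺(aq)]^2 = 1.01×10^−5 (log Q = −4.997), giving E = +2.072 − (0.0562/2)·(−4.997) = +2.2124 V.
ΔG = −nFE = −(2)(96485)(+2.2124) J/mol = −427 kJ/mol.

−427 kJ/mol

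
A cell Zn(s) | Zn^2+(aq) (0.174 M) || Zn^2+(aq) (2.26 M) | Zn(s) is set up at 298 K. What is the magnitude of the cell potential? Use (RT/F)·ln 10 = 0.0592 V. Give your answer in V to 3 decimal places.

0.033 V

For a concentration cell E°cell = 0, since both electrodes use the same couple.
The compartment with the higher Zn^2+(aq) concentration (2.26 M) acts as the cathode; ions are reduced there and produced at the dilute (0.174 M) anode.
With n = 2, Ecell = −(0.0592/2)·log([dilute]/[conc]) = −(0.0592/2)·log(0.174/2.26) = +0.033 V.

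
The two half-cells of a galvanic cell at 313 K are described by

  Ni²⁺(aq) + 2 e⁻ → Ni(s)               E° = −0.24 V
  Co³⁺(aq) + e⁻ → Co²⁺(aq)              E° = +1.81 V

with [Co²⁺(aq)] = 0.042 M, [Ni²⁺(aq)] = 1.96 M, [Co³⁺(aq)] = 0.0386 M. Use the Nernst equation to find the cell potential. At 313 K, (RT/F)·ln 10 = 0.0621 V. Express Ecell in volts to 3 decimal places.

The Co³⁺/Co²⁺ couple has the more positive E°, so it is the cathode; Ni²⁺/Ni is the anode.
The standard potential is +1.81 − (−0.24) = +2.05 V and the balanced reaction transfers n = 2 electrons.
The balanced reaction is 2 Co³⁺(aq) + Ni(s) → 2 Co²⁺(aq) + Ni²⁺(aq), so Q = ([Co²⁺(aq)]^2·[Ni²⁺(aq)]) / [Co³⁺(aq)]^2 = 2.32 and log Q = 0.366.
By the Nernst equation, E = +2.05 − (0.0621/2)·(0.366) = +2.039 V.

+2.039 V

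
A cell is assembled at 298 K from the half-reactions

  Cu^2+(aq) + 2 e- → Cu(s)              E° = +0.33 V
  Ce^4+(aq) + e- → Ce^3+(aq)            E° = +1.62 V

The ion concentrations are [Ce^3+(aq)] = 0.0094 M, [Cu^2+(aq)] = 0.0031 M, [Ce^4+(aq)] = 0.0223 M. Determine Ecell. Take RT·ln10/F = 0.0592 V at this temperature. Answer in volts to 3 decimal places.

+1.386 V

The Ce⁴⁺/Ce³⁺ couple has the more positive E°, so it is the cathode; Cu²⁺/Cu is the anode.
E°cell = E°cat − E°an = +1.62 − (+0.33) = +1.29 V; n = 2.
For the overall reaction 2 Ce^4+(aq) + Cu(s) → 2 Ce^3+(aq) + Cu^2+(aq), Q = ([Ce^3+(aq)]^2·[Cu^2+(aq)]) / [Ce^4+(aq)]^2 = 0.000551, giving log Q = −3.259.
E = E° − (0.0592/n)·log Q = +1.29 − (0.0592/2)(−3.259) = +1.386 V.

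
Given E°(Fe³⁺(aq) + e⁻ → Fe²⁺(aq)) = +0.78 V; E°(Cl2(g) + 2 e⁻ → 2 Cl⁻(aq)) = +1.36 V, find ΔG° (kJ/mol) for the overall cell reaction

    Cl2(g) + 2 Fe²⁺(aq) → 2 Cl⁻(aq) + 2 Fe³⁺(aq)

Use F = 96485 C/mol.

−112 kJ/mol

In the reaction as written Cl2(g) is reduced, so the Cl₂/Cl⁻ couple is the cathode and Fe³⁺/Fe²⁺ is the anode.
E°cell = +1.36 − (+0.78) = +0.58 V; balancing electrons gives n = 2.
ΔG° = −nFE°cell = −(2)(96485)(+0.58) J/mol = −112 kJ/mol.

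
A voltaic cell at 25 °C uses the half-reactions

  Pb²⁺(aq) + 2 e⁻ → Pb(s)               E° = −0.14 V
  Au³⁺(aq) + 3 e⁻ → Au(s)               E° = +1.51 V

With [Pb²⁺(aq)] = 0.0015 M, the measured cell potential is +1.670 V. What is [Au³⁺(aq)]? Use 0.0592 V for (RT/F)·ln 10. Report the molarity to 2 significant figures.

Au³⁺/Au is the cathode (higher E°); E°cell = +1.51 − (−0.14) = +1.65 V with n = 6.
From the Nernst equation, log Q = n(E° − E)/0.0592 = 6·(+1.65 − (+1.670))/0.0592 = −2.027.
Balancing electrons gives 2 Au³⁺(aq) + 3 Pb(s) → 2 Au(s) + 3 Pb²⁺(aq); thus Q = [Pb²⁺(aq)]^3 / [Au³⁺(aq)]^2.
Solving for the unknown gives log [Au³⁺(aq)] = −3.222, so [Au³⁺(aq)] ≈ 0.00060 M.

0.00060 M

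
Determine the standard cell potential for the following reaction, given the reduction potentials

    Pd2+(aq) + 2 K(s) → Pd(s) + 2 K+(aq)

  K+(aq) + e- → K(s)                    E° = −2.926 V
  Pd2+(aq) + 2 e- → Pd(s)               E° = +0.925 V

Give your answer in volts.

+3.851 V

In the reaction as written, Pd2+(aq) is reduced (cathode) and K+(aq) is produced by oxidation at the anode.
E°cell = E°(cathode) − E°(anode) = +0.925 − (−2.926) = +3.851 V.
The positive value indicates the reaction is spontaneous as written.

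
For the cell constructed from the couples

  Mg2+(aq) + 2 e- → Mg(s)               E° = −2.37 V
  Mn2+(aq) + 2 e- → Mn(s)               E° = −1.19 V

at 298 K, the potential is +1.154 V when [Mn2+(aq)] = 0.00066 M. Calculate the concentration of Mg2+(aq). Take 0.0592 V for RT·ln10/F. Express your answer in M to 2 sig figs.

0.0050 M

The Mn²⁺/Mn couple has the larger reduction potential, so it is the cathode: E°cell = −1.19 − (−2.37) = +1.18 V and n = 2.
Rearranging E = E° − (0.0592/n)·log Q gives log Q = 2(+1.18 − (+1.154))/0.0592 = 0.878.
Balancing electrons gives Mn2+(aq) + Mg(s) → Mn(s) + Mg2+(aq); thus Q = [Mg2+(aq)] / [Mn2+(aq)].
Substituting the known concentrations and solving, log [Mg2+(aq)] = −2.302 and [Mg2+(aq)] = 0.0050 M.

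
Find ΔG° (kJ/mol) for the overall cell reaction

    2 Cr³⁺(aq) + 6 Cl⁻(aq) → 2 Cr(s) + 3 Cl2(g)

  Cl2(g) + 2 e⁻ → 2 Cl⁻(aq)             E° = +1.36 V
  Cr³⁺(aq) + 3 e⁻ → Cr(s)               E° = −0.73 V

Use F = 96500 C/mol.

In the reaction as written Cr³⁺(aq) is reduced, so the Cr³⁺/Cr couple is the cathode and Cl₂/Cl⁻ is the anode.
E°cell = −0.73 − (+1.36) = −2.09 V; balancing electrons gives n = 6.
ΔG° = −nFE°cell = −(6)(96500)(−2.09) J/mol = +1210 kJ/mol.

+1210 kJ/mol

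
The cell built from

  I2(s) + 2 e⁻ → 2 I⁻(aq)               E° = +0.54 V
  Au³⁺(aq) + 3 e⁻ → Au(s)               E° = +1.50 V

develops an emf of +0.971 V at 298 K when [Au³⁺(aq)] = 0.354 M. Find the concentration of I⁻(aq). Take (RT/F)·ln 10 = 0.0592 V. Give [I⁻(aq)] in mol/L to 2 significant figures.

2.2 M

With Au³⁺/Au at the cathode and I₂/I⁻ at the anode, E°cell = +1.50 − (+0.54) = +0.96 V (n = 6).
Rearranging E = E° − (0.0592/n)·log Q gives log Q = 6(+0.96 − (+0.971))/0.0592 = −1.115.
Balancing electrons gives 2 Au³⁺(aq) + 6 I⁻(aq) → 2 Au(s) + 3 I2(s); thus Q = 1 / ([Au³⁺(aq)]^2·[I⁻(aq)]^6).
Substituting the known concentrations and solving, log [I⁻(aq)] = 0.336 and [I⁻(aq)] = 2.2 M.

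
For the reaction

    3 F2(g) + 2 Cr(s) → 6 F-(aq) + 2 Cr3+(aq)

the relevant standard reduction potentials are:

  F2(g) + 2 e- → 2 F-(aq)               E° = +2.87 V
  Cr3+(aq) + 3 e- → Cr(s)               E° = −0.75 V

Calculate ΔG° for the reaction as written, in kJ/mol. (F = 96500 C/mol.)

In the reaction as written F2(g) is reduced, so the F₂/F⁻ couple is the cathode and Cr³⁺/Cr is the anode.
E°cell = +2.87 − (−0.75) = +3.62 V; balancing electrons gives n = 6.
ΔG° = −nFE°cell = −(6)(96500)(+3.62) J/mol = −2096 kJ/mol.

−2096 kJ/mol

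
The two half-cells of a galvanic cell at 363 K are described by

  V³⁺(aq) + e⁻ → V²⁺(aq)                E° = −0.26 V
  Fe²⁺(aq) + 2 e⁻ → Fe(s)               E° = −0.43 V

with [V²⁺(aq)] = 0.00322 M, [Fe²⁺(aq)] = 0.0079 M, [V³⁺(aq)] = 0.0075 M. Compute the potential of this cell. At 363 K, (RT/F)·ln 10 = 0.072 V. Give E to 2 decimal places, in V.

+0.27 V

V³⁺/V²⁺ is reduced (cathode, E° = −0.26 V) and Fe²⁺/Fe is oxidized (anode).
E°cell = −0.26 − (−0.43) = +0.17 V, with n = 2 electrons transferred.
The balanced reaction is 2 V³⁺(aq) + Fe(s) → 2 V²⁺(aq) + Fe²⁺(aq), so Q = ([V²⁺(aq)]^2·[Fe²⁺(aq)]) / [V³⁺(aq)]^2 = 0.00146 and log Q = −2.837.
E = E° − (0.072/n)·log Q = +0.17 − (0.072/2)(−2.837) = +0.27 V.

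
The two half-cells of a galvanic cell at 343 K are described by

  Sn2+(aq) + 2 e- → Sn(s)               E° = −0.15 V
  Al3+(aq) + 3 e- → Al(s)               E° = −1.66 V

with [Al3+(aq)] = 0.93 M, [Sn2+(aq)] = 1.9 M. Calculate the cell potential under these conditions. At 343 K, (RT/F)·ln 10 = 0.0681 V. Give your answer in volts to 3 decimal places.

+1.520 V

The Sn²⁺/Sn couple has the more positive E°, so it is the cathode; Al³⁺/Al is the anode.
E°cell = −0.15 − (−1.66) = +1.51 V, with n = 6 electrons transferred.
Balancing gives 3 Sn2+(aq) + 2 Al(s) → 3 Sn(s) + 2 Al3+(aq); hence Q = [Al3+(aq)]^2 / [Sn2+(aq)]^3 = 0.126 (log Q = −0.899).
Applying E = E° − (RT ln10/nF)·log Q gives +1.51 − (0.0681/6)(−0.899) = +1.520 V.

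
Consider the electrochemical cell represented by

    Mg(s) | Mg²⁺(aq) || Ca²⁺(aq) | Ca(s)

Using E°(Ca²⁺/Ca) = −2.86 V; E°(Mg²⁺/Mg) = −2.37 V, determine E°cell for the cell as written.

−0.49 V

By convention the left-hand electrode in cell notation is the anode (oxidation) and the right-hand electrode is the cathode (reduction).
E°cell = E°(right) − E°(left) = −2.86 − (−2.37) = −0.49 V.
The negative sign shows that, as written, the cell would require an external voltage to drive the reaction.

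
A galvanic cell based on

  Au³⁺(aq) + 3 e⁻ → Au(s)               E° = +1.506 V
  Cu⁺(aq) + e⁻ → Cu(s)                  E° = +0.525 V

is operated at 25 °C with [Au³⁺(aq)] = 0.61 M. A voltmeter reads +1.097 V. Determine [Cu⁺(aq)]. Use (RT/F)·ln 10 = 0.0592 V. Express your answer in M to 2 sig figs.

With Au³⁺/Au at the cathode and Cu⁺/Cu at the anode, E°cell = +1.506 − (+0.525) = +0.981 V (n = 3).
Rearranging E = E° − (0.0592/n)·log Q gives log Q = 3(+0.981 − (+1.097))/0.0592 = −5.878.
For Au³⁺(aq) + 3 Cu(s) → Au(s) + 3 Cu⁺(aq), the reaction quotient is Q = [Cu⁺(aq)]^3 / [Au³⁺(aq)].
Solving for the unknown gives log [Cu⁺(aq)] = −2.031, so [Cu⁺(aq)] ≈ 0.0093 M.

0.0093 M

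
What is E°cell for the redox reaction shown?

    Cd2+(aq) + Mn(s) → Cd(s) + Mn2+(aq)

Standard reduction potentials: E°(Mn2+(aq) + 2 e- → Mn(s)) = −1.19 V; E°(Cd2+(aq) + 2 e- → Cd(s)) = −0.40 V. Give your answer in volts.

In the reaction as written, Cd2+(aq) is reduced (cathode) and Mn2+(aq) is produced by oxidation at the anode.
E°cell = E°(cathode) − E°(anode) = −0.40 − (−1.19) = +0.79 V.

+0.79 V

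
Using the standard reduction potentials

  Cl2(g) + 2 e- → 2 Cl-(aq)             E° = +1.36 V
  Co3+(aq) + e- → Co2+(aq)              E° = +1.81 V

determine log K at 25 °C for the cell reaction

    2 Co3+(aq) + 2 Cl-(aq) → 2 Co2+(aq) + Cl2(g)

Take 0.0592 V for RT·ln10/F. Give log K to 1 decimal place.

log K = 15.2

The Co³⁺/Co²⁺ couple is reduced (cathode); E°cell = +1.81 − (+1.36) = +0.45 V with n = 2.
At equilibrium E = 0, so log K = nE°cell / 0.0592 = (2)(+0.45) / 0.0592 = 15.2.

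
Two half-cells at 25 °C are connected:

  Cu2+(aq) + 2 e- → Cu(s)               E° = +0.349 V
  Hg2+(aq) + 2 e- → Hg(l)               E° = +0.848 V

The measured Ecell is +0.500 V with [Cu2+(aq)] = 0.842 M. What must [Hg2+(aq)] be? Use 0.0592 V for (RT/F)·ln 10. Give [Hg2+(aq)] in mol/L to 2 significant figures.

With Hg²⁺/Hg at the cathode and Cu²⁺/Cu at the anode, E°cell = +0.848 − (+0.349) = +0.499 V (n = 2).
Since E = E° − (0.0592/n)·log Q, log Q = n(E° − E)/0.0592 = −0.034.
For Hg2+(aq) + Cu(s) → Hg(l) + Cu2+(aq), the reaction quotient is Q = [Cu2+(aq)] / [Hg2+(aq)].
Isolating [Hg2+(aq)] in Q = 10^{−0.034} yields log [Hg2+(aq)] = −0.041, i.e. 0.91 M.

0.91 M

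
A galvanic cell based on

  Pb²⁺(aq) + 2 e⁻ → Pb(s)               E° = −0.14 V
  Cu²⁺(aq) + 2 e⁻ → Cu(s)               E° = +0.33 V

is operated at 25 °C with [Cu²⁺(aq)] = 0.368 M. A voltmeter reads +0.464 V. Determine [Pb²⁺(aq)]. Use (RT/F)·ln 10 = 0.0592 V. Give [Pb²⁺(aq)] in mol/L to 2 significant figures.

With Cu²⁺/Cu at the cathode and Pb²⁺/Pb at the anode, E°cell = +0.33 − (−0.14) = +0.47 V (n = 2).
Since E = E° − (0.0592/n)·log Q, log Q = n(E° − E)/0.0592 = 0.203.
The balanced reaction is Cu²⁺(aq) + Pb(s) → Cu(s) + Pb²⁺(aq), so Q = [Pb²⁺(aq)] / [Cu²⁺(aq)].
Isolating [Pb²⁺(aq)] in Q = 10^{0.203} yields log [Pb²⁺(aq)] = −0.231, i.e. 0.59 M.

0.59 M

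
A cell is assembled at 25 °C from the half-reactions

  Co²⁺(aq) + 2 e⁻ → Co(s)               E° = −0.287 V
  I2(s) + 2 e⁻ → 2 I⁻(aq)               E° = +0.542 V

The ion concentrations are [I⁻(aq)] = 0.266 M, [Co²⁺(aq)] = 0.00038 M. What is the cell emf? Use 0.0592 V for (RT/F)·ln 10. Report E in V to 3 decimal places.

+0.964 V

The I₂/I⁻ couple has the more positive E°, so it is the cathode; Co²⁺/Co is the anode.
The standard potential is +0.542 − (−0.287) = +0.829 V and the balanced reaction transfers n = 2 electrons.
Balancing gives I2(s) + Co(s) → 2 I⁻(aq) + Co²⁺(aq); hence Q = [I⁻(aq)]^2·[Co²⁺(aq)] = 2.69×10^−5 (log Q = −4.570).
Applying E = E° − (RT ln10/nF)·log Q gives +0.829 − (0.0592/2)(−4.570) = +0.964 V.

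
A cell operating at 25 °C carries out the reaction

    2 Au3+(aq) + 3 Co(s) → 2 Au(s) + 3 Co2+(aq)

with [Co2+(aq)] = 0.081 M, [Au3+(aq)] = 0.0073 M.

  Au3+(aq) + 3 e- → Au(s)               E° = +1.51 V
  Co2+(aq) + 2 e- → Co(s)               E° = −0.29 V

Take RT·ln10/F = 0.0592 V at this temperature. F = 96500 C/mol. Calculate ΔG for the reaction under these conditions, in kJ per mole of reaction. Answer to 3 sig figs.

−1040 kJ/mol

With Au³⁺/Au reduced at the cathode, E°cell = +1.51 − (−0.29) = +1.80 V and n = 6.
The reaction quotient is [Co2+(aq)]^3 / [Au3+(aq)]^2 = 9.97; by Nernst, E = +1.80 − (0.0592/6)(0.999) = +1.7901 V.
Then ΔG = −nFE = −6 × 96500 × +1.7901 J/mol = −1040 kJ/mol.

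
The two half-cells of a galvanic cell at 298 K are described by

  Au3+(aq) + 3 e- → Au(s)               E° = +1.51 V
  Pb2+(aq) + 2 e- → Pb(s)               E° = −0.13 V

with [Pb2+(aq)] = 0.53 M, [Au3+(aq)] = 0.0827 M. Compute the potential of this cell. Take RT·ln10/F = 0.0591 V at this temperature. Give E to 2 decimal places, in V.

Since E°(Au³⁺/Au) > E°(Pb²⁺/Pb), Au³⁺/Au serves as the cathode.
E°cell = E°cat − E°an = +1.51 − (−0.13) = +1.64 V; n = 6.
Balancing gives 2 Au3+(aq) + 3 Pb(s) → 2 Au(s) + 3 Pb2+(aq); hence Q = [Pb2+(aq)]^3 / [Au3+(aq)]^2 = 21.8 (log Q = 1.338).
E = E° − (0.0591/n)·log Q = +1.64 − (0.0591/6)(1.338) = +1.63 V.

+1.63 V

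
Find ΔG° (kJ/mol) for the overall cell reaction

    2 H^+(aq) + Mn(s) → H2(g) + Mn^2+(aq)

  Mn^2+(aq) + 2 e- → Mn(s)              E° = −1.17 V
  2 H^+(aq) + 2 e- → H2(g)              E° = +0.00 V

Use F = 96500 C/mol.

In the reaction as written H^+(aq) is reduced, so the 2H⁺/H₂ couple is the cathode and Mn²⁺/Mn is the anode.
E°cell = +0.00 − (−1.17) = +1.17 V; balancing electrons gives n = 2.
ΔG° = −nFE°cell = −(2)(96500)(+1.17) J/mol = −226 kJ/mol.

−226 kJ/mol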